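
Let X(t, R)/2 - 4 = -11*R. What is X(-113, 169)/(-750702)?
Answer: 1855/375351 ≈ 0.0049420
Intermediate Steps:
X(t, R) = 8 - 22*R (X(t, R) = 8 + 2*(-11*R) = 8 - 22*R)
X(-113, 169)/(-750702) = (8 - 22*169)/(-750702) = (8 - 3718)*(-1/750702) = -3710*(-1/750702) = 1855/375351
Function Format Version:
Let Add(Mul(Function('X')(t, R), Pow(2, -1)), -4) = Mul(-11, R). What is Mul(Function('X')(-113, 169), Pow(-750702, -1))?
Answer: Rational(1855, 375351) ≈ 0.0049420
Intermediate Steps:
Function('X')(t, R) = Add(8, Mul(-22, R)) (Function('X')(t, R) = Add(8, Mul(2, Mul(-11, R))) = Add(8, Mul(-22, R)))
Mul(Function('X')(-113, 169), Pow(-750702, -1)) = Mul(Add(8, Mul(-22, 169)), Pow(-750702, -1)) = Mul(Add(8, -3718), Rational(-1, 750702)) = Mul(-3710, Rational(-1, 750702)) = Rational(1855, 375351)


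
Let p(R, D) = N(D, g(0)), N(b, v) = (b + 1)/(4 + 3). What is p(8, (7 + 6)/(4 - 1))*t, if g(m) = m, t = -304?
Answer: -4864/21 ≈ -231.62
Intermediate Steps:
N(b, v) = ⅐ + b/7 (N(b, v) = (1 + b)/7 = (1 + b)*(⅐) = ⅐ + b/7)
p(R, D) = ⅐ + D/7
p(8, (7 + 6)/(4 - 1))*t = (⅐ + ((7 + 6)/(4 - 1))/7)*(-304) = (⅐ + (13/3)/7)*(-304) = (⅐ + (13*(⅓))/7)*(-304) = (⅐ + (⅐)*(13/3))*(-304) = (⅐ + 13/21)*(-304) = (16/21)*(-304) = -4864/21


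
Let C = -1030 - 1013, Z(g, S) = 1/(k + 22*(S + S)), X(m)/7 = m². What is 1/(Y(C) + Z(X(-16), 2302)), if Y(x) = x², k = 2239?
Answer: 103527/432106065424 ≈ 2.3959e-7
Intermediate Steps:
X(m) = 7*m²
Z(g, S) = 1/(2239 + 44*S) (Z(g, S) = 1/(2239 + 22*(S + S)) = 1/(2239 + 22*(2*S)) = 1/(2239 + 44*S))
C = -2043
1/(Y(C) + Z(X(-16), 2302)) = 1/((-2043)² + 1/(2239 + 44*2302)) = 1/(4173849 + 1/(2239 + 101288)) = 1/(4173849 + 1/103527) = 1/(432106065424/103527) = 103527/432106065424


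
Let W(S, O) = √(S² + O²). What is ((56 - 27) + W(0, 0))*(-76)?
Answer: -2204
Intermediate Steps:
W(S, O) = √(O² + S²)
((56 - 27) + W(0, 0))*(-76) = ((56 - 27) + √(0² + 0²))*(-76) = (29 + √(0 + 0))*(-76) = (29 + √0)*(-76) = (29 + 0)*(-76) = 29*(-76) = -2204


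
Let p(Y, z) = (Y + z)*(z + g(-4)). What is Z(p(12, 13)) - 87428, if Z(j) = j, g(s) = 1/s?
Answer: -348437/4 ≈ -87109.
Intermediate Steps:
p(Y, z) = (-1/4 + z)*(Y + z) (p(Y, z) = (Y + z)*(z + 1/(-4)) = (Y + z)*(z - 1/4) = (Y + z)*(-1/4 + z) = (-1/4 + z)*(Y + z))
Z(p(12, 13)) - 87428 = (13**2 - 1/4*12 - 1/4*13 + 12*13) - 87428 = (169 - 3 - 13/4 + 156) - 87428 = 1275/4 - 87428 = -348437/4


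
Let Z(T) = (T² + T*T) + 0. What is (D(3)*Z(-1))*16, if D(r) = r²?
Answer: 288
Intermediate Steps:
Z(T) = 2*T² (Z(T) = (T² + T²) + 0 = 2*T² + 0 = 2*T²)
(D(3)*Z(-1))*16 = (3²*(2*(-1)²))*16 = (9*(2*1))*16 = (9*2)*16 = 18*16 = 288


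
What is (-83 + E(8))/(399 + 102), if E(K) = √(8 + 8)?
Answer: -79/501 ≈ -0.15768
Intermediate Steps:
E(K) = 4 (E(K) = √16 = 4)
(-83 + E(8))/(399 + 102) = (-83 + 4)/(399 + 102) = -79/501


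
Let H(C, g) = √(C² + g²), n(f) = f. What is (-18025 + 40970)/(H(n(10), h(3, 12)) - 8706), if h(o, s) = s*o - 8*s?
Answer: -99879585/37895368 - 114725*√37/37895368 ≈ -2.6541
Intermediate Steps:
h(o, s) = -8*s + o*s (h(o, s) = o*s - 8*s = -8*s + o*s)
(-18025 + 40970)/(H(n(10), h(3, 12)) - 8706) = (-18025 + 40970)/(√(10² + (12*(-8 + 3))²) - 8706) = 22945/(√(100 + (12*(-5))²) - 8706) = 22945/(√(100 + (-60)²) - 8706) = 22945/(√(100 + 3600) - 8706) = 22945/(√3700 - 8706) = 22945/(10*√37 - 8706) = 22945/(-8706 + 10*√37)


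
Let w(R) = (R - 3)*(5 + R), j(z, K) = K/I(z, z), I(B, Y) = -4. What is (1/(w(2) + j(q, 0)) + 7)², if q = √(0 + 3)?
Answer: 2304/49 ≈ 47.020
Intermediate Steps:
q = √3 ≈ 1.7320
j(z, K) = -K/4 (j(z, K) = K/(-4) = K*(-¼) = -K/4)
w(R) = (-3 + R)*(5 + R)
(1/(w(2) + j(q, 0)) + 7)² = (1/((-15 + 2² + 2*2) - ¼*0) + 7)² = (1/((-15 + 4 + 4) + 0) + 7)² = (1/(-7 + 0) + 7)² = (1/(-7) + 7)² = (-⅐ + 7)² = (48/7)² = 2304/49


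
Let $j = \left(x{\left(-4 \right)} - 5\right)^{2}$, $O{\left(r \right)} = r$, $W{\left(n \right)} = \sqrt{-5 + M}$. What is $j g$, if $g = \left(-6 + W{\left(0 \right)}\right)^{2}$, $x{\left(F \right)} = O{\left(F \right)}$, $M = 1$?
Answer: $2592 - 1944 i \approx 2592.0 - 1944.0 i$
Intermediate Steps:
$W{\left(n \right)} = 2 i$ ($W{\left(n \right)} = \sqrt{-5 + 1} = \sqrt{-4} = 2 i$)
$x{\left(F \right)} = F$
$g = \left(-6 + 2 i\right)^{2} \approx 32.0 - 24.0 i$
$j = 81$ ($j = \left(-4 - 5\right)^{2} = \left(-9\right)^{2} = 81$)
$j g = 81 \left(32 - 24 i\right) = 2592 - 1944 i$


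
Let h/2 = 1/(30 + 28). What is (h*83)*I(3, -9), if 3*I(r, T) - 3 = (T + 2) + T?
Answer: -1079/87 ≈ -12.402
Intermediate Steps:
I(r, T) = 5/3 + 2*T/3 (I(r, T) = 1 + ((T + 2) + T)/3 = 1 + ((2 + T) + T)/3 = 1 + (2 + 2*T)/3 = 1 + (⅔ + 2*T/3) = 5/3 + 2*T/3)
h = 1/29 (h = 2/(30 + 28) = 2/58 = 2*(1/58) = 1/29 ≈ 0.034483)
(h*83)*I(3, -9) = ((1/29)*83)*(5/3 + (⅔)*(-9)) = 83*(5/3 - 6)/29 = (83/29)*(-13/3) = -1079/87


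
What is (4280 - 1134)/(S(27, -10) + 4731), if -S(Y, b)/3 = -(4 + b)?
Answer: 3146/4713 ≈ 0.66752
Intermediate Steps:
S(Y, b) = 12 + 3*b (S(Y, b) = -(-3)*(4 + b) = -3*(-4 - b) = 12 + 3*b)
(4280 - 1134)/(S(27, -10) + 4731) = (4280 - 1134)/((12 + 3*(-10)) + 4731) = 3146/((12 - 30) + 4731) = 3146/(-18 + 4731) = 3146/4713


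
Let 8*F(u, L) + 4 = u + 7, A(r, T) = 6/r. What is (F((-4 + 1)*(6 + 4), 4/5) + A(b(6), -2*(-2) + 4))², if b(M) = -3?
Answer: 1849/64 ≈ 28.891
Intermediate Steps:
F(u, L) = 3/8 + u/8 (F(u, L) = -½ + (u + 7)/8 = -½ + (7 + u)/8 = -½ + (7/8 + u/8) = 3/8 + u/8)
(F((-4 + 1)*(6 + 4), 4/5) + A(b(6), -2*(-2) + 4))² = ((3/8 + ((-4 + 1)*(6 + 4))/8) + 6/(-3))² = ((3/8 + (-3*10)/8) + 6*(-⅓))² = ((3/8 + (⅛)*(-30)) - 2)² = ((3/8 - 15/4) - 2)² = (-27/8 - 2)² = (-43/8)² = 1849/64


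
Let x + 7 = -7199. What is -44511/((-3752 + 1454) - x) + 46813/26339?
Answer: -314205675/43090604 ≈ -7.2917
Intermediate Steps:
x = -7206 (x = -7 - 7199 = -7206)
-44511/((-3752 + 1454) - x) + 46813/26339 = -44511/((-3752 + 1454) - 1*(-7206)) + 46813/26339 = -44511/(-2298 + 7206) + 46813*(1/26339) = -44511/4908 + 46813/26339 = -44511*1/4908 + 46813/26339 = -14837/1636 + 46813/26339 = -314205675/43090604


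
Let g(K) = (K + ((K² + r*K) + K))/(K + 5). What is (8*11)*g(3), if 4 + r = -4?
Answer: -99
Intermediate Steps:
r = -8 (r = -4 - 4 = -8)
g(K) = (K² - 6*K)/(5 + K) (g(K) = (K + ((K² - 8*K) + K))/(K + 5) = (K + (K² - 7*K))/(5 + K) = (K² - 6*K)/(5 + K))
(8*11)*g(3) = (8*11)*(3*(-6 + 3)/(5 + 3)) = 88*(3*(-3)/8) = 88*(3*(⅛)*(-3)) = 88*(-9/8) = -99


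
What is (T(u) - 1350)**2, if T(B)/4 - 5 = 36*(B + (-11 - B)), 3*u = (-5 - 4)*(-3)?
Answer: 8491396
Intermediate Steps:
u = 9 (u = ((-5 - 4)*(-3))/3 = (-9*(-3))/3 = (1/3)*27 = 9)
T(B) = -1564 (T(B) = 20 + 4*(36*(B + (-11 - B))) = 20 + 4*(36*(-11)) = 20 + 4*(-396) = 20 - 1584 = -1564)
(T(u) - 1350)**2 = (-1564 - 1350)**2 = (-2914)**2 = 8491396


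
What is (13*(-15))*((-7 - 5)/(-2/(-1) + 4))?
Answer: 390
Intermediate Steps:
(13*(-15))*((-7 - 5)/(-2/(-1) + 4)) = -(-2340)/(-2*(-1) + 4) = -(-2340)/(2 + 4) = -(-2340)/6 = -195*(-2) = 390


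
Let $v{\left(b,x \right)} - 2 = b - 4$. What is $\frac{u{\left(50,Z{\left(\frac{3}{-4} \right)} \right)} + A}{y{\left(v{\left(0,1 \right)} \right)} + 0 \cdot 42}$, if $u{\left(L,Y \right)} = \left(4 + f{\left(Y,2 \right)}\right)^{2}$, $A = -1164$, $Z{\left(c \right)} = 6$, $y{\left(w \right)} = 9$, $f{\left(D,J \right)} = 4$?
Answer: $- \frac{1100}{9} \approx -122.22$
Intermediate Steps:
$v{\left(b,x \right)} = -2 + b$ ($v{\left(b,x \right)} = 2 + \left(b - 4\right) = 2 + \left(-4 + b\right) = -2 + b$)
$u{\left(L,Y \right)} = 64$ ($u{\left(L,Y \right)} = \left(4 + 4\right)^{2} = 8^{2} = 64$)
$\frac{u{\left(50,Z{\left(\frac{3}{-4} \right)} \right)} + A}{y{\left(v{\left(0,1 \right)} \right)} + 0 \cdot 42} = \frac{64 - 1164}{9 + 0 \cdot 42} = - \frac{1100}{9 + 0} = - \frac{1100}{9}$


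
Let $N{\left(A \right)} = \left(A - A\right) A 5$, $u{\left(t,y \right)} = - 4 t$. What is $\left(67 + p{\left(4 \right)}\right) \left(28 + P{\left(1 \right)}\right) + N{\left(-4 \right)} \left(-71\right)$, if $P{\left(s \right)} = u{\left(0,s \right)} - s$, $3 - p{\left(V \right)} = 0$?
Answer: $1890$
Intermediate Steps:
$p{\left(V \right)} = 3$ ($p{\left(V \right)} = 3 - 0 = 3 + 0 = 3$)
$P{\left(s \right)} = - s$ ($P{\left(s \right)} = \left(-4\right) 0 - s = 0 - s = - s$)
$N{\left(A \right)} = 0$ ($N{\left(A \right)} = 0 A 5 = 0 \cdot 5 = 0$)
$\left(67 + p{\left(4 \right)}\right) \left(28 + P{\left(1 \right)}\right) + N{\left(-4 \right)} \left(-71\right) = \left(67 + 3\right) \left(28 - 1\right) + 0 \left(-71\right) = 70 \left(28 - 1\right) + 0 = 70 \cdot 27 + 0 = 1890 + 0 = 1890$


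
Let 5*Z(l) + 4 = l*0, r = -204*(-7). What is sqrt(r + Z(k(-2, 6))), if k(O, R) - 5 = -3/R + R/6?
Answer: 4*sqrt(2230)/5 ≈ 37.778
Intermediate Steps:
r = 1428
k(O, R) = 5 - 3/R + R/6 (k(O, R) = 5 + (-3/R + R/6) = 5 - 3/R + R/6)
Z(l) = -4/5 (Z(l) = -4/5 + (l*0)/5 = -4/5 + (1/5)*0 = -4/5 + 0 = -4/5)
sqrt(r + Z(k(-2, 6))) = sqrt(1428 - 4/5) = sqrt(7136/5) = 4*sqrt(2230)/5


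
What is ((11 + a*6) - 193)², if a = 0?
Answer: 33124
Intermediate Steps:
((11 + a*6) - 193)² = ((11 + 0*6) - 193)² = ((11 + 0) - 193)² = (11 - 193)² = (-182)² = 33124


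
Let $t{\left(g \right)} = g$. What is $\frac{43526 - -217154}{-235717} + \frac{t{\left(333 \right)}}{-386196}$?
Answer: $- \frac{33584022347}{30344320844} \approx -1.1068$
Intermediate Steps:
$\frac{43526 - -217154}{-235717} + \frac{t{\left(333 \right)}}{-386196} = \frac{43526 - -217154}{-235717} + \frac{333}{-386196} = \left(43526 + 217154\right) \left(- \frac{1}{235717}\right) + 333 \left(- \frac{1}{386196}\right) = 260680 \left(- \frac{1}{235717}\right) - \frac{111}{128732} = - \frac{260680}{235717} - \frac{111}{128732} = - \frac{33584022347}{30344320844}$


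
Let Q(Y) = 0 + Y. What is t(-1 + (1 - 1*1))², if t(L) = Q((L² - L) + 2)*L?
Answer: 16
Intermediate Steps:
Q(Y) = Y
t(L) = L*(2 + L² - L) (t(L) = ((L² - L) + 2)*L = (2 + L² - L)*L = L*(2 + L² - L))
t(-1 + (1 - 1*1))² = ((-1 + (1 - 1*1))*(2 + (-1 + (1 - 1*1))² - (-1 + (1 - 1*1))))² = ((-1 + (1 - 1))*(2 + (-1 + (1 - 1))² - (-1 + (1 - 1))))² = ((-1 + 0)*(2 + (-1 + 0)² - (-1 + 0)))² = (-(2 + (-1)² - 1*(-1)))² = (-(2 + 1 + 1))² = (-1*4)² = (-4)² = 16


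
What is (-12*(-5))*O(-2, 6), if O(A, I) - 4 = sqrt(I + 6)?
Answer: 240 + 120*sqrt(3) ≈ 447.85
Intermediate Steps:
O(A, I) = 4 + sqrt(6 + I) (O(A, I) = 4 + sqrt(I + 6) = 4 + sqrt(6 + I))
(-12*(-5))*O(-2, 6) = (-12*(-5))*(4 + sqrt(6 + 6)) = 60*(4 + sqrt(12)) = 60*(4 + 2*sqrt(3)) = 240 + 120*sqrt(3)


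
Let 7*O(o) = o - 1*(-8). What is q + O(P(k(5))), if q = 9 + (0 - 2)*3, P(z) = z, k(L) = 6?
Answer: 5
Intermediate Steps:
O(o) = 8/7 + o/7 (O(o) = (o - 1*(-8))/7 = (o + 8)/7 = (8 + o)/7 = 8/7 + o/7)
q = 3 (q = 9 - 2*3 = 9 - 6 = 3)
q + O(P(k(5))) = 3 + (8/7 + (1/7)*6) = 3 + (8/7 + 6/7) = 3 + 2 = 5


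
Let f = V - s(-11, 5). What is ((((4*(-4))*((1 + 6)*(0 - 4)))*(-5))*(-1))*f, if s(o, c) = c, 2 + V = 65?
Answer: 129920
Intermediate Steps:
V = 63 (V = -2 + 65 = 63)
f = 58 (f = 63 - 1*5 = 63 - 5 = 58)
((((4*(-4))*((1 + 6)*(0 - 4)))*(-5))*(-1))*f = ((((4*(-4))*((1 + 6)*(0 - 4)))*(-5))*(-1))*58 = ((-112*(-4)*(-5))*(-1))*58 = ((-16*(-28)*(-5))*(-1))*58 = ((448*(-5))*(-1))*58 = -2240*(-1)*58 = 2240*58 = 129920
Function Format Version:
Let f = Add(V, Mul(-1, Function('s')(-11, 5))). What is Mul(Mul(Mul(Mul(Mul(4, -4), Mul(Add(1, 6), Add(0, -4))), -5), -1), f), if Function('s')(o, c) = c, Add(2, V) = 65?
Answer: 129920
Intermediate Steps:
V = 63 (V = Add(-2, 65) = 63)
f = 58 (f = Add(63, Mul(-1, 5)) = Add(63, -5) = 58)
Mul(Mul(Mul(Mul(Mul(4, -4), Mul(Add(1, 6), Add(0, -4))), -5), -1), f) = Mul(Mul(Mul(Mul(Mul(4, -4), Mul(Add(1, 6), Add(0, -4))), -5), -1), 58) = Mul(Mul(Mul(Mul(-16, Mul(7, -4)), -5), -1), 58) = Mul(Mul(Mul(Mul(-16, -28), -5), -1), 58) = Mul(Mul(Mul(448, -5), -1), 58) = Mul(Mul(-2240, -1), 58) = Mul(2240, 58) = 129920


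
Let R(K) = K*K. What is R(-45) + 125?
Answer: 2150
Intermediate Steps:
R(K) = K²
R(-45) + 125 = (-45)² + 125 = 2025 + 125 = 2150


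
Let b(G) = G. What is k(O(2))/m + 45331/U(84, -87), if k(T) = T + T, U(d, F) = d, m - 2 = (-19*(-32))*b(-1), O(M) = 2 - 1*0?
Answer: 1526125/2828 ≈ 539.65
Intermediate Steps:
O(M) = 2 (O(M) = 2 + 0 = 2)
m = -606 (m = 2 - 19*(-32)*(-1) = 2 + 608*(-1) = 2 - 608 = -606)
k(T) = 2*T
k(O(2))/m + 45331/U(84, -87) = (2*2)/(-606) + 45331/84 = 4*(-1/606) + 45331*(1/84) = -2/303 + 45331/84 = 1526125/2828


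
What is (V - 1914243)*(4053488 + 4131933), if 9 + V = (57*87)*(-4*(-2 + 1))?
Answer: -15506592509136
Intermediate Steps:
V = 19827 (V = -9 + (57*87)*(-4*(-2 + 1)) = -9 + 4959*(-4*(-1)) = -9 + 4959*4 = -9 + 19836 = 19827)
(V - 1914243)*(4053488 + 4131933) = (19827 - 1914243)*(4053488 + 4131933) = -1894416*8185421 = -15506592509136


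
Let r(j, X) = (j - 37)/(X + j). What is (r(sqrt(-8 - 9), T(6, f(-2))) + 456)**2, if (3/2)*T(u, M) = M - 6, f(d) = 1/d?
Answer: 9*(250868*I + 919941*sqrt(17))/(8*I + 39*sqrt(17)) ≈ 2.1247e+5 + 3470.6*I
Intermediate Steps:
T(u, M) = -4 + 2*M/3 (T(u, M) = 2*(M - 6)/3 = 2*(-6 + M)/3 = -4 + 2*M/3)
r(j, X) = (-37 + j)/(X + j)
(r(sqrt(-8 - 9), T(6, f(-2))) + 456)**2 = ((-37 + sqrt(-8 - 9))/((-4 + (2/3)/(-2)) + sqrt(-8 - 9)) + 456)**2 = ((-37 + sqrt(-17))/((-4 + (2/3)*(-1/2)) + sqrt(-17)) + 456)**2 = ((-37 + I*sqrt(17))/((-4 - 1/3) + I*sqrt(17)) + 456)**2 = ((-37 + I*sqrt(17))/(-13/3 + I*sqrt(17)) + 456)**2 = (456 + (-37 + I*sqrt(17))/(-13/3 + I*sqrt(17)))**2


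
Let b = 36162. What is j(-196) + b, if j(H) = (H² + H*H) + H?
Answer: 112798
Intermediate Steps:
j(H) = H + 2*H² (j(H) = (H² + H²) + H = 2*H² + H = H + 2*H²)
j(-196) + b = -196*(1 + 2*(-196)) + 36162 = -196*(1 - 392) + 36162 = -196*(-391) + 36162 = 76636 + 36162 = 112798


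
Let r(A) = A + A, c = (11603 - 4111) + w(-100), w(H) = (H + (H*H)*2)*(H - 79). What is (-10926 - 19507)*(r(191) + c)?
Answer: 108165759858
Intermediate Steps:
w(H) = (-79 + H)*(H + 2*H²) (w(H) = (H + H²*2)*(-79 + H) = (H + 2*H²)*(-79 + H) = (-79 + H)*(H + 2*H²))
c = -3554608 (c = (11603 - 4111) - 100*(-79 - 157*(-100) + 2*(-100)²) = 7492 - 100*(-79 + 15700 + 2*10000) = 7492 - 100*(-79 + 15700 + 20000) = 7492 - 100*35621 = 7492 - 3562100 = -3554608)
r(A) = 2*A
(-10926 - 19507)*(r(191) + c) = (-10926 - 19507)*(2*191 - 3554608) = -30433*(382 - 3554608) = -30433*(-3554226) = 108165759858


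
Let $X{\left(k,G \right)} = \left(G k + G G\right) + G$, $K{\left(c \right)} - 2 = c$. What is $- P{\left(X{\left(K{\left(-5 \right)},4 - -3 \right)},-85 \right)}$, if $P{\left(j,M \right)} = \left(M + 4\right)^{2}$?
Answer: $-6561$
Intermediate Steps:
$K{\left(c \right)} = 2 + c$
$X{\left(k,G \right)} = G + G^{2} + G k$ ($X{\left(k,G \right)} = \left(G k + G^{2}\right) + G = \left(G^{2} + G k\right) + G = G + G^{2} + G k$)
$P{\left(j,M \right)} = \left(4 + M\right)^{2}$
$- P{\left(X{\left(K{\left(-5 \right)},4 - -3 \right)},-85 \right)} = - \left(4 - 85\right)^{2} = - \left(-81\right)^{2} = \left(-1\right) 6561 = -6561$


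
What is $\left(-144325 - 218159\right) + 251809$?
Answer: $-110675$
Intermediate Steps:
$\left(-144325 - 218159\right) + 251809 = -362484 + 251809 = -110675$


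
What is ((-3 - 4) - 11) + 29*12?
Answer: 330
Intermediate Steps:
((-3 - 4) - 11) + 29*12 = (-7 - 11) + 348 = -18 + 348 = 330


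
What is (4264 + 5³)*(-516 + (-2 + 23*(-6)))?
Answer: -2879184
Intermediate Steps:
(4264 + 5³)*(-516 + (-2 + 23*(-6))) = (4264 + 125)*(-516 + (-2 - 138)) = 4389*(-516 - 140) = 4389*(-656) = -2879184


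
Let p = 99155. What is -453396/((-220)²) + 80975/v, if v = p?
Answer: -2051864519/239955100 ≈ -8.5510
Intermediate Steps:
v = 99155
-453396/((-220)²) + 80975/v = -453396/((-220)²) + 80975/99155 = -453396/48400 + 80975*(1/99155) = -453396*1/48400 + 16195/19831 = -113349/12100 + 16195/19831 = -2051864519/239955100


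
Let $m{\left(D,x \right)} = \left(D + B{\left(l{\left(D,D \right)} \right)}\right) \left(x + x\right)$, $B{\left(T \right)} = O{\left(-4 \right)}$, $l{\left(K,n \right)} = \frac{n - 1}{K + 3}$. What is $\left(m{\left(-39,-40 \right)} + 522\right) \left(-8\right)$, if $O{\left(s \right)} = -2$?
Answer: $-30416$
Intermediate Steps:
$l{\left(K,n \right)} = \frac{-1 + n}{3 + K}$
$B{\left(T \right)} = -2$
$m{\left(D,x \right)} = 2 x \left(-2 + D\right)$ ($m{\left(D,x \right)} = \left(D - 2\right) \left(x + x\right) = \left(-2 + D\right) 2 x = 2 x \left(-2 + D\right)$)
$\left(m{\left(-39,-40 \right)} + 522\right) \left(-8\right) = \left(2 \left(-40\right) \left(-2 - 39\right) + 522\right) \left(-8\right) = \left(2 \left(-40\right) \left(-41\right) + 522\right) \left(-8\right) = \left(3280 + 522\right) \left(-8\right) = 3802 \left(-8\right) = -30416$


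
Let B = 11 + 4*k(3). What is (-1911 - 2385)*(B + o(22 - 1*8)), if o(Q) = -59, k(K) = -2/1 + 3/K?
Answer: 223392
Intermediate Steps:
k(K) = -2 + 3/K (k(K) = -2*1 + 3/K = -2 + 3/K)
B = 7 (B = 11 + 4*(-2 + 3/3) = 11 + 4*(-2 + 3*(⅓)) = 11 + 4*(-2 + 1) = 11 + 4*(-1) = 11 - 4 = 7)
(-1911 - 2385)*(B + o(22 - 1*8)) = (-1911 - 2385)*(7 - 59) = -4296*(-52) = 223392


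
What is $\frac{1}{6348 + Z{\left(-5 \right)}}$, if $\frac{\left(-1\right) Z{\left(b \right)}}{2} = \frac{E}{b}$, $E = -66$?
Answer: $\frac{5}{31608} \approx 0.00015819$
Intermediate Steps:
$Z{\left(b \right)} = \frac{132}{b}$ ($Z{\left(b \right)} = - 2 \left(- \frac{66}{b}\right) = \frac{132}{b}$)
$\frac{1}{6348 + Z{\left(-5 \right)}} = \frac{1}{6348 + \frac{132}{-5}} = \frac{1}{6348 + 132 \left(- \frac{1}{5}\right)} = \frac{1}{6348 - \frac{132}{5}} = \frac{1}{\frac{31608}{5}} = \frac{5}{31608}$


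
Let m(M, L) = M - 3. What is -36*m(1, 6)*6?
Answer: 432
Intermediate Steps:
m(M, L) = -3 + M
-36*m(1, 6)*6 = -36*(-3 + 1)*6 = -36*(-2)*6 = 72*6 = 432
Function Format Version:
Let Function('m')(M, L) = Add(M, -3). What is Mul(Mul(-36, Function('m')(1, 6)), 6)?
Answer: 432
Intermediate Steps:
Function('m')(M, L) = Add(-3, M)
Mul(Mul(-36, Function('m')(1, 6)), 6) = Mul(Mul(-36, Add(-3, 1)), 6) = Mul(Mul(-36, -2), 6) = Mul(72, 6) = 432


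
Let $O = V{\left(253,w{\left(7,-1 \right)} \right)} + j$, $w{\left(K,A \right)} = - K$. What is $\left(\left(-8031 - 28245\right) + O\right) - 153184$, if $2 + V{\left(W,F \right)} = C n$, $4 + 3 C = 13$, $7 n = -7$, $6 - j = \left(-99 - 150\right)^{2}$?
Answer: $-251460$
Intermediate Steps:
$j = -61995$ ($j = 6 - \left(-99 - 150\right)^{2} = 6 - \left(-249\right)^{2} = 6 - 62001 = -61995$)
$n = -1$ ($n = \frac{1}{7} \left(-7\right) = -1$)
$C = 3$ ($C = - \frac{4}{3} + \frac{1}{3} \cdot 13 = - \frac{4}{3} + \frac{13}{3} = 3$)
$V{\left(W,F \right)} = -5$ ($V{\left(W,F \right)} = -2 + 3 \left(-1\right) = -2 - 3 = -5$)
$O = -62000$ ($O = -5 - 61995 = -62000$)
$\left(\left(-8031 - 28245\right) + O\right) - 153184 = \left(\left(-8031 - 28245\right) - 62000\right) - 153184 = \left(-36276 - 62000\right) - 153184 = -98276 - 153184 = -251460$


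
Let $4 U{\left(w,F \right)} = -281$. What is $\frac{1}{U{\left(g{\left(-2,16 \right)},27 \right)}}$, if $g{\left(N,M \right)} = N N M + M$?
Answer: $- \frac{4}{281} \approx -0.014235$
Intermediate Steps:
$g{\left(N,M \right)} = M + M N^{2}$ ($g{\left(N,M \right)} = N^{2} M + M = M N^{2} + M = M + M N^{2}$)
$U{\left(w,F \right)} = - \frac{281}{4}$ ($U{\left(w,F \right)} = \frac{1}{4} \left(-281\right) = - \frac{281}{4}$)
$\frac{1}{U{\left(g{\left(-2,16 \right)},27 \right)}} = \frac{1}{- \frac{281}{4}} = - \frac{4}{281}$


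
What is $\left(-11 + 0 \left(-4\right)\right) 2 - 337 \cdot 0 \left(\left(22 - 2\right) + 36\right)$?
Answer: $-22$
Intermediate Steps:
$\left(-11 + 0 \left(-4\right)\right) 2 - 337 \cdot 0 \left(\left(22 - 2\right) + 36\right) = \left(-11 + 0\right) 2 - 337 \cdot 0 \left(20 + 36\right) = \left(-11\right) 2 - 337 \cdot 0 \cdot 56 = -22 - 0 = -22 + 0 = -22$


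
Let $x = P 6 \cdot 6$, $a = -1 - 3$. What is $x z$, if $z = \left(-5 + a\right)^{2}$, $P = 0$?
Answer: $0$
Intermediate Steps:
$a = -4$ ($a = -1 - 3 = -4$)
$z = 81$ ($z = \left(-5 - 4\right)^{2} = \left(-9\right)^{2} = 81$)
$x = 0$ ($x = 0 \cdot 6 \cdot 6 = 0 \cdot 6 = 0$)
$x z = 0 \cdot 81 = 0$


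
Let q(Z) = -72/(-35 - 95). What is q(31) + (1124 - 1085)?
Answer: 2571/65 ≈ 39.554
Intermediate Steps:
q(Z) = 36/65 (q(Z) = -72/(-130) = -72*(-1/130) = 36/65)
q(31) + (1124 - 1085) = 36/65 + (1124 - 1085) = 36/65 + 39 = 2571/65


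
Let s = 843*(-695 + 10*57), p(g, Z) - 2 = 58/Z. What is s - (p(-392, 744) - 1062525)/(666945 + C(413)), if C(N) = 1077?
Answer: -26185733130473/248504184 ≈ -1.0537e+5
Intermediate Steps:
p(g, Z) = 2 + 58/Z
s = -105375 (s = 843*(-695 + 570) = 843*(-125) = -105375)
s - (p(-392, 744) - 1062525)/(666945 + C(413)) = -105375 - ((2 + 58/744) - 1062525)/(666945 + 1077) = -105375 - ((2 + 58*(1/744)) - 1062525)/668022 = -105375 - ((2 + 29/372) - 1062525)/668022 = -105375 - (773/372 - 1062525)/668022 = -105375 - (-395258527)/(372*668022) = -105375 - 1*(-395258527/248504184) = -105375 + 395258527/248504184 = -26185733130473/248504184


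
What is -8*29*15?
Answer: -3480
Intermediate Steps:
-8*29*15 = -232*15 = -3480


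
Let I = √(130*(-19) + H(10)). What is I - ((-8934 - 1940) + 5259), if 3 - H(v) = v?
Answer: 5615 + I*√2477 ≈ 5615.0 + 49.769*I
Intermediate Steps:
H(v) = 3 - v
I = I*√2477 (I = √(130*(-19) + (3 - 1*10)) = √(-2470 + (3 - 10)) = √(-2470 - 7) = √(-2477) = I*√2477 ≈ 49.769*I)
I - ((-8934 - 1940) + 5259) = I*√2477 - ((-8934 - 1940) + 5259) = I*√2477 - (-10874 + 5259) = I*√2477 - 1*(-5615) = I*√2477 + 5615 = 5615 + I*√2477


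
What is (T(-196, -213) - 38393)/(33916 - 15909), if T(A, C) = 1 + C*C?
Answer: 6977/18007 ≈ 0.38746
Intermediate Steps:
T(A, C) = 1 + C²
(T(-196, -213) - 38393)/(33916 - 15909) = ((1 + (-213)²) - 38393)/(33916 - 15909) = ((1 + 45369) - 38393)/18007 = (45370 - 38393)*(1/18007) = 6977*(1/18007) = 6977/18007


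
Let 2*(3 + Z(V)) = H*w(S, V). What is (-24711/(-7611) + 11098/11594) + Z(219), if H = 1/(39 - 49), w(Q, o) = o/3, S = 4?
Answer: -23208887/9488380 ≈ -2.4460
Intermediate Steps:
w(Q, o) = o/3 (w(Q, o) = o*(1/3) = o/3)
H = -1/10 (H = 1/(-10) = -1/10 ≈ -0.10000)
Z(V) = -3 - V/60 (Z(V) = -3 + (-V/30)/2 = -3 - V/60)
(-24711/(-7611) + 11098/11594) + Z(219) = (-24711/(-7611) + 11098/11594) + (-3 - 1/60*219) = (-24711*(-1/7611) + 11098*(1/11594)) + (-3 - 73/20) = (8237/2537 + 179/187) - 133/20 = 1994442/474419 - 133/20 = -23208887/9488380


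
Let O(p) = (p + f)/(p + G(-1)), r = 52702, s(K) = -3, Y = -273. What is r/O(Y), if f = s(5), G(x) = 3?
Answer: 1185795/23 ≈ 51556.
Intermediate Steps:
f = -3
O(p) = (-3 + p)/(3 + p) (O(p) = (p - 3)/(p + 3) = (-3 + p)/(3 + p))
r/O(Y) = 52702/(((-3 - 273)/(3 - 273))) = 52702/((-276/(-270))) = 52702/((-1/270*(-276))) = 52702/(46/45) = 52702*(45/46) = 1185795/23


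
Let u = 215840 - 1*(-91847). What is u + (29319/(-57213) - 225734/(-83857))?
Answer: 492067873181542/1599236847 ≈ 3.0769e+5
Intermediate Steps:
u = 307687 (u = 215840 + 91847 = 307687)
u + (29319/(-57213) - 225734/(-83857)) = 307687 + (29319/(-57213) - 225734/(-83857)) = 307687 + (29319*(-1/57213) - 225734*(-1/83857)) = 307687 + (-9773/19071 + 225734/83857) = 307687 + 3485438653/1599236847 = 492067873181542/1599236847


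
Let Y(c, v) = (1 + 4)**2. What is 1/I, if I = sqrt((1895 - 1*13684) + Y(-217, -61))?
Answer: -I*sqrt(2941)/5882 ≈ -0.0092198*I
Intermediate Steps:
Y(c, v) = 25 (Y(c, v) = 5**2 = 25)
I = 2*I*sqrt(2941) (I = sqrt((1895 - 1*13684) + 25) = sqrt((1895 - 13684) + 25) = sqrt(-11789 + 25) = sqrt(-11764) = 2*I*sqrt(2941) ≈ 108.46*I)
1/I = 1/(2*I*sqrt(2941)) = -I*sqrt(2941)/5882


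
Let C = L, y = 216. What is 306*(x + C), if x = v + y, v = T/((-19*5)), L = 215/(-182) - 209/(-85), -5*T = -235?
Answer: 573470631/8645 ≈ 66336.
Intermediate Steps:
T = 47 (T = -⅕*(-235) = 47)
L = 19763/15470 (L = 215*(-1/182) - 209*(-1/85) = -215/182 + 209/85 = 19763/15470 ≈ 1.2775)
v = -47/95 (v = 47/((-19*5)) = 47/(-95) = 47*(-1/95) = -47/95 ≈ -0.49474)
x = 20473/95 (x = -47/95 + 216 = 20473/95 ≈ 215.51)
C = 19763/15470 ≈ 1.2775
306*(x + C) = 306*(20473/95 + 19763/15470) = 306*(63718959/293930) = 573470631/8645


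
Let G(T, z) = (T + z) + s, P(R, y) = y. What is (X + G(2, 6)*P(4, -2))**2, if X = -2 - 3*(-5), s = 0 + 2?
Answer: 49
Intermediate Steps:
s = 2
G(T, z) = 2 + T + z (G(T, z) = (T + z) + 2 = 2 + T + z)
X = 13 (X = -2 + 15 = 13)
(X + G(2, 6)*P(4, -2))**2 = (13 + (2 + 2 + 6)*(-2))**2 = (13 + 10*(-2))**2 = (13 - 20)**2 = (-7)**2 = 49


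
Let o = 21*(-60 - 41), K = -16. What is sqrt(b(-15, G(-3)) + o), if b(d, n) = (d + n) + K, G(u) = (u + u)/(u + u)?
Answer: 3*I*sqrt(239) ≈ 46.379*I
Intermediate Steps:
G(u) = 1 (G(u) = (2*u)/((2*u)) = (2*u)*(1/(2*u)) = 1)
b(d, n) = -16 + d + n (b(d, n) = (d + n) - 16 = -16 + d + n)
o = -2121 (o = 21*(-101) = -2121)
sqrt(b(-15, G(-3)) + o) = sqrt((-16 - 15 + 1) - 2121) = sqrt(-30 - 2121) = sqrt(-2151) = 3*I*sqrt(239)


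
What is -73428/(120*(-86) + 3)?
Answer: 24476/3439 ≈ 7.1172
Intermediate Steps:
-73428/(120*(-86) + 3) = -73428/(-10320 + 3) = -73428/(-10317) = -73428*(-1/10317) = 24476/3439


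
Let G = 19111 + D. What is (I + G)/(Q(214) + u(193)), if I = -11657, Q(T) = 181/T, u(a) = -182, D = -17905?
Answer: 2236514/38767 ≈ 57.691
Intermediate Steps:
G = 1206 (G = 19111 - 17905 = 1206)
(I + G)/(Q(214) + u(193)) = (-11657 + 1206)/(181/214 - 182) = -10451/(181*(1/214) - 182) = -10451/(181/214 - 182) = -10451/(-38767/214) = -10451*(-214/38767) = 2236514/38767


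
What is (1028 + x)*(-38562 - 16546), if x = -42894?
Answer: 2307151528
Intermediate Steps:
(1028 + x)*(-38562 - 16546) = (1028 - 42894)*(-38562 - 16546) = -41866*(-55108) = 2307151528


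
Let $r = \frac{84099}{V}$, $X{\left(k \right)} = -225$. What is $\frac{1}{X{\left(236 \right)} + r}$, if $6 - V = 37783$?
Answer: $- \frac{37777}{8583924} \approx -0.0044009$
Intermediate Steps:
$V = -37777$ ($V = 6 - 37783 = -37777$)
$r = - \frac{84099}{37777}$ ($r = \frac{84099}{-37777} = 84099 \left(- \frac{1}{37777}\right) = - \frac{84099}{37777} \approx -2.2262$)
$\frac{1}{X{\left(236 \right)} + r} = \frac{1}{-225 - \frac{84099}{37777}} = \frac{1}{- \frac{8583924}{37777}} = - \frac{37777}{8583924}$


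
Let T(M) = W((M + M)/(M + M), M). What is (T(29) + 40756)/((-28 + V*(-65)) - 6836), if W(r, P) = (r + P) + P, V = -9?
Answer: -13605/2093 ≈ -6.5002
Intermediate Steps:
W(r, P) = r + 2*P (W(r, P) = (P + r) + P = r + 2*P)
T(M) = 1 + 2*M (T(M) = (M + M)/(M + M) + 2*M = (2*M)/((2*M)) + 2*M = (2*M)*(1/(2*M)) + 2*M = 1 + 2*M)
(T(29) + 40756)/((-28 + V*(-65)) - 6836) = ((1 + 2*29) + 40756)/((-28 - 9*(-65)) - 6836) = ((1 + 58) + 40756)/((-28 + 585) - 6836) = (59 + 40756)/(557 - 6836) = 40815/(-6279) = 40815*(-1/6279) = -13605/2093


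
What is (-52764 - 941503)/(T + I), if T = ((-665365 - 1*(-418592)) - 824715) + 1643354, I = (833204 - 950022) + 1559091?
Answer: -994267/2014139 ≈ -0.49364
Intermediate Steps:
I = 1442273 (I = -116818 + 1559091 = 1442273)
T = 571866 (T = ((-665365 + 418592) - 824715) + 1643354 = (-246773 - 824715) + 1643354 = -1071488 + 1643354 = 571866)
(-52764 - 941503)/(T + I) = (-52764 - 941503)/(571866 + 1442273) = -994267/2014139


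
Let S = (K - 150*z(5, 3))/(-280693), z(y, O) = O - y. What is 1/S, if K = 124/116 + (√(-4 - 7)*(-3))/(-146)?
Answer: -1514953420109612/1624926458335 + 103395512094*I*√11/1624926458335 ≈ -932.32 + 0.21104*I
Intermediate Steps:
K = 31/29 + 3*I*√11/146 (K = 124*(1/116) + (√(-11)*(-3))*(-1/146) = 31/29 + ((I*√11)*(-3))*(-1/146) = 31/29 - 3*I*√11*(-1/146) = 31/29 + 3*I*√11/146 ≈ 1.069 + 0.06815*I)
S = -8731/8140097 - 3*I*√11/40981178 (S = ((31/29 + 3*I*√11/146) - 150*(3 - 1*5))/(-280693) = ((31/29 + 3*I*√11/146) - 150*(3 - 5))*(-1/280693) = ((31/29 + 3*I*√11/146) - 150*(-2))*(-1/280693) = ((31/29 + 3*I*√11/146) + 300)*(-1/280693) = (8731/29 + 3*I*√11/146)*(-1/280693) = -8731/8140097 - 3*I*√11/40981178 ≈ -0.0010726 - 2.4279e-7*I)
1/S = 1/(-8731/8140097 - 3*I*√11/40981178)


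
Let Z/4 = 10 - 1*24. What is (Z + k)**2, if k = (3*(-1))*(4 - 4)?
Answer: 3136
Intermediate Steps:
Z = -56 (Z = 4*(10 - 1*24) = 4*(10 - 24) = 4*(-14) = -56)
k = 0 (k = -3*0 = 0)
(Z + k)**2 = (-56 + 0)**2 = (-56)**2 = 3136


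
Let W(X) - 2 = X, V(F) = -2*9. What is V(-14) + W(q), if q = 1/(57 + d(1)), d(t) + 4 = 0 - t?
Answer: -831/52 ≈ -15.981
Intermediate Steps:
d(t) = -4 - t (d(t) = -4 + (0 - t) = -4 - t)
q = 1/52 (q = 1/(57 + (-4 - 1*1)) = 1/(57 + (-4 - 1)) = 1/(57 - 5) = 1/52 ≈ 0.019231)
V(F) = -18
W(X) = 2 + X
V(-14) + W(q) = -18 + (2 + 1/52) = -18 + 105/52 = -831/52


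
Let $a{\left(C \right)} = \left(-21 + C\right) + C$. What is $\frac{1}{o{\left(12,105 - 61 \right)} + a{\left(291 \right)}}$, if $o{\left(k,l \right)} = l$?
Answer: $\frac{1}{605} \approx 0.0016529$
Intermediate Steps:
$a{\left(C \right)} = -21 + 2 C$
$\frac{1}{o{\left(12,105 - 61 \right)} + a{\left(291 \right)}} = \frac{1}{\left(105 - 61\right) + \left(-21 + 2 \cdot 291\right)} = \frac{1}{\left(105 - 61\right) + \left(-21 + 582\right)} = \frac{1}{44 + 561} = \frac{1}{605}$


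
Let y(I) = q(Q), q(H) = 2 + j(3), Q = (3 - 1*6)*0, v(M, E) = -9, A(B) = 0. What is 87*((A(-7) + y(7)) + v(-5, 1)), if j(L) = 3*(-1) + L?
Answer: -609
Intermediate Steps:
j(L) = -3 + L
Q = 0 (Q = (3 - 6)*0 = -3*0 = 0)
q(H) = 2 (q(H) = 2 + (-3 + 3) = 2 + 0 = 2)
y(I) = 2
87*((A(-7) + y(7)) + v(-5, 1)) = 87*((0 + 2) - 9) = 87*(2 - 9) = 87*(-7) = -609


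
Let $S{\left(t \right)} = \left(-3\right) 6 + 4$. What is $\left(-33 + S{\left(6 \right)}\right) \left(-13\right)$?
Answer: $611$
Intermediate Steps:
$S{\left(t \right)} = -14$ ($S{\left(t \right)} = -18 + 4 = -14$)
$\left(-33 + S{\left(6 \right)}\right) \left(-13\right) = \left(-33 - 14\right) \left(-13\right) = \left(-47\right) \left(-13\right) = 611$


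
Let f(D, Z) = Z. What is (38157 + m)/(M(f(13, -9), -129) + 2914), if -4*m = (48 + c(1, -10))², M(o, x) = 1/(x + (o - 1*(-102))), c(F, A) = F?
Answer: 1352043/104903 ≈ 12.889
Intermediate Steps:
M(o, x) = 1/(102 + o + x) (M(o, x) = 1/(x + (o + 102)) = 1/(x + (102 + o)) = 1/(102 + o + x))
m = -2401/4 (m = -(48 + 1)²/4 = -¼*49² = -¼*2401 = -2401/4 ≈ -600.25)
(38157 + m)/(M(f(13, -9), -129) + 2914) = (38157 - 2401/4)/(1/(102 - 9 - 129) + 2914) = 150227/(4*(1/(-36) + 2914)) = 150227/(4*(-1/36 + 2914)) = 150227/(4*(104903/36)) = (150227/4)*(36/104903) = 1352043/104903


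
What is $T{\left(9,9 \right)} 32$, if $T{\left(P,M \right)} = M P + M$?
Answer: $2880$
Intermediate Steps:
$T{\left(P,M \right)} = M + M P$
$T{\left(9,9 \right)} 32 = 9 \left(1 + 9\right) 32 = 9 \cdot 10 \cdot 32 = 90 \cdot 32 = 2880$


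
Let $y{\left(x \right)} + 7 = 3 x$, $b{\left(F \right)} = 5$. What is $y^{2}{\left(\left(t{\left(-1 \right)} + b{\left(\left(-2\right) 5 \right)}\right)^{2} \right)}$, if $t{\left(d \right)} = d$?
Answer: $1681$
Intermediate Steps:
$y{\left(x \right)} = -7 + 3 x$
$y^{2}{\left(\left(t{\left(-1 \right)} + b{\left(\left(-2\right) 5 \right)}\right)^{2} \right)} = \left(-7 + 3 \left(-1 + 5\right)^{2}\right)^{2} = \left(-7 + 3 \cdot 4^{2}\right)^{2} = \left(-7 + 3 \cdot 16\right)^{2} = \left(-7 + 48\right)^{2} = 41^{2} = 1681$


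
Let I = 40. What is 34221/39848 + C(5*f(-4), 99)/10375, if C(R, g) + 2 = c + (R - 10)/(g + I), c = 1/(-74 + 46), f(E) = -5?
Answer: 20315766217/23662387000 ≈ 0.85857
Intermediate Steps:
c = -1/28 (c = 1/(-28) = -1/28 ≈ -0.035714)
C(R, g) = -57/28 + (-10 + R)/(40 + g) (C(R, g) = -2 + (-1/28 + (R - 10)/(g + 40)) = -2 + (-1/28 + (-10 + R)/(40 + g)) = -57/28 + (-10 + R)/(40 + g))
34221/39848 + C(5*f(-4), 99)/10375 = 34221/39848 + ((-2560 - 57*99 + 28*(5*(-5)))/(28*(40 + 99)))/10375 = 34221*(1/39848) + ((1/28)*(-2560 - 5643 + 28*(-25))/139)*(1/10375) = 2013/2344 + ((1/28)*(1/139)*(-2560 - 5643 - 700))*(1/10375) = 2013/2344 + ((1/28)*(1/139)*(-8903))*(1/10375) = 2013/2344 - 8903/3892*1/10375 = 2013/2344 - 8903/40379500 = 20315766217/23662387000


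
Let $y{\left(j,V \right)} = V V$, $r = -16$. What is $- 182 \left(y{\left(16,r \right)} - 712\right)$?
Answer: $82992$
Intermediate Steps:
$y{\left(j,V \right)} = V^{2}$
$- 182 \left(y{\left(16,r \right)} - 712\right) = - 182 \left(\left(-16\right)^{2} - 712\right) = - 182 \left(256 - 712\right) = \left(-182\right) \left(-456\right) = 82992$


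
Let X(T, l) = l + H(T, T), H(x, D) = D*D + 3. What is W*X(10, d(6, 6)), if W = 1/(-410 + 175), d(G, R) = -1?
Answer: -102/235 ≈ -0.43404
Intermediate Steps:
H(x, D) = 3 + D**2 (H(x, D) = D**2 + 3 = 3 + D**2)
X(T, l) = 3 + l + T**2 (X(T, l) = l + (3 + T**2) = 3 + l + T**2)
W = -1/235 (W = 1/(-235) = -1/235 ≈ -0.0042553)
W*X(10, d(6, 6)) = -(3 - 1 + 10**2)/235 = -(3 - 1 + 100)/235 = -1/235*102 = -102/235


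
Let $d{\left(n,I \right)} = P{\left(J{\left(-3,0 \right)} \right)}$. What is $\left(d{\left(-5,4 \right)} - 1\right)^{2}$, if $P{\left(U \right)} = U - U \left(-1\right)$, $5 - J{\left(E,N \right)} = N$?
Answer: $81$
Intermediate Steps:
$J{\left(E,N \right)} = 5 - N$
$P{\left(U \right)} = 2 U$ ($P{\left(U \right)} = U - - U = U + U = 2 U$)
$d{\left(n,I \right)} = 10$ ($d{\left(n,I \right)} = 2 \left(5 - 0\right) = 2 \left(5 + 0\right) = 2 \cdot 5 = 10$)
$\left(d{\left(-5,4 \right)} - 1\right)^{2} = \left(10 - 1\right)^{2} = 9^{2} = 81$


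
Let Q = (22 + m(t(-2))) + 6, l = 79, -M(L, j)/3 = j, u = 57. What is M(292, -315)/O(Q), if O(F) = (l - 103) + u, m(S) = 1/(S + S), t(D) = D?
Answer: 315/11 ≈ 28.636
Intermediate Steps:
M(L, j) = -3*j
m(S) = 1/(2*S)
Q = 111/4 (Q = (22 + (1/2)/(-2)) + 6 = (22 + (1/2)*(-1/2)) + 6 = (22 - 1/4) + 6 = 87/4 + 6 = 111/4 ≈ 27.750)
O(F) = 33 (O(F) = (79 - 103) + 57 = -24 + 57 = 33)
M(292, -315)/O(Q) = -3*(-315)/33 = 945*(1/33) = 315/11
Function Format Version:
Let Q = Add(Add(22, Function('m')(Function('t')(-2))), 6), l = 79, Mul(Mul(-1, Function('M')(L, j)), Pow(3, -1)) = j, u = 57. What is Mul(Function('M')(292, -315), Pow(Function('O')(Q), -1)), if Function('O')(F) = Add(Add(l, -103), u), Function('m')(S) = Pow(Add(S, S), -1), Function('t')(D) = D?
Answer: Rational(315, 11) ≈ 28.636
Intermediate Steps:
Function('M')(L, j) = Mul(-3, j)
Function('m')(S) = Mul(Rational(1, 2), Pow(S, -1)) (Function('m')(S) = Pow(Mul(2, S), -1) = Mul(Rational(1, 2), Pow(S, -1)))
Q = Rational(111, 4) (Q = Add(Add(22, Mul(Rational(1, 2), Pow(-2, -1))), 6) = Add(Add(22, Mul(Rational(1, 2), Rational(-1, 2))), 6) = Add(Add(22, Rational(-1, 4)), 6) = Add(Rational(87, 4), 6) = Rational(111, 4) ≈ 27.750)
Function('O')(F) = 33 (Function('O')(F) = Add(Add(79, -103), 57) = Add(-24, 57) = 33)
Mul(Function('M')(292, -315), Pow(Function('O')(Q), -1)) = Mul(Mul(-3, -315), Pow(33, -1)) = Mul(945, Rational(1, 33)) = Rational(315, 11)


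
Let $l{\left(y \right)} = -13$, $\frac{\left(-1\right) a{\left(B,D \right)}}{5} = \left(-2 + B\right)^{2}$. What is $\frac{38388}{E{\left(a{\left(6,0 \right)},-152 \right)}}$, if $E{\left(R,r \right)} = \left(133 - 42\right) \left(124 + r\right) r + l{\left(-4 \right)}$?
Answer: $\frac{38388}{387283} \approx 0.099121$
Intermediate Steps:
$a{\left(B,D \right)} = - 5 \left(-2 + B\right)^{2}$
$E{\left(R,r \right)} = -13 + r \left(11284 + 91 r\right)$ ($E{\left(R,r \right)} = \left(133 - 42\right) \left(124 + r\right) r - 13 = 91 \left(124 + r\right) r - 13 = \left(11284 + 91 r\right) r - 13 = r \left(11284 + 91 r\right) - 13 = -13 + r \left(11284 + 91 r\right)$)
$\frac{38388}{E{\left(a{\left(6,0 \right)},-152 \right)}} = \frac{38388}{-13 + 91 \left(-152\right)^{2} + 11284 \left(-152\right)} = \frac{38388}{-13 + 91 \cdot 23104 - 1715168} = \frac{38388}{-13 + 2102464 - 1715168} = \frac{38388}{387283}$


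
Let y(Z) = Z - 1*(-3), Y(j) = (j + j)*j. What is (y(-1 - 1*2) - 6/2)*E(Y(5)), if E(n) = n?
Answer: -150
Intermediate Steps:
Y(j) = 2*j² (Y(j) = (2*j)*j = 2*j²)
y(Z) = 3 + Z (y(Z) = Z + 3 = 3 + Z)
(y(-1 - 1*2) - 6/2)*E(Y(5)) = ((3 + (-1 - 1*2)) - 6/2)*(2*5²) = ((3 + (-1 - 2)) - 6*½)*(2*25) = ((3 - 3) - 3)*50 = (0 - 3)*50 = -3*50 = -150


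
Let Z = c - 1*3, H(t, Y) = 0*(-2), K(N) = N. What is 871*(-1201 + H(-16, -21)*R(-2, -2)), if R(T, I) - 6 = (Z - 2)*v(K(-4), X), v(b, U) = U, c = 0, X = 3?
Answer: -1046071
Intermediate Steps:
H(t, Y) = 0
Z = -3 (Z = 0 - 1*3 = 0 - 3 = -3)
R(T, I) = -9 (R(T, I) = 6 + (-3 - 2)*3 = 6 - 5*3 = 6 - 15 = -9)
871*(-1201 + H(-16, -21)*R(-2, -2)) = 871*(-1201 + 0*(-9)) = 871*(-1201 + 0) = 871*(-1201) = -1046071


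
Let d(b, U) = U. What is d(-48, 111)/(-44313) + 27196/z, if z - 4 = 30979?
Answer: 400565745/457649893 ≈ 0.87527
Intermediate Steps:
z = 30983 (z = 4 + 30979 = 30983)
d(-48, 111)/(-44313) + 27196/z = 111/(-44313) + 27196/30983 = 111*(-1/44313) + 27196*(1/30983) = -37/14771 + 27196/30983 = 400565745/457649893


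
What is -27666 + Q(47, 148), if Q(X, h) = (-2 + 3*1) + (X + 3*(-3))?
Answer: -27627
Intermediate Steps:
Q(X, h) = -8 + X (Q(X, h) = (-2 + 3) + (X - 9) = 1 + (-9 + X) = -8 + X)
-27666 + Q(47, 148) = -27666 + (-8 + 47) = -27666 + 39 = -27627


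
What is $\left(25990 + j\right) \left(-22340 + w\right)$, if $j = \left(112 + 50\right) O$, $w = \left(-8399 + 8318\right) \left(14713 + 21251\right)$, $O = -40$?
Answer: $-57270122240$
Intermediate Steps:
$w = -2913084$ ($w = \left(-81\right) 35964 = -2913084$)
$j = -6480$ ($j = \left(112 + 50\right) \left(-40\right) = 162 \left(-40\right) = -6480$)
$\left(25990 + j\right) \left(-22340 + w\right) = \left(25990 - 6480\right) \left(-22340 - 2913084\right) = 19510 \left(-2935424\right) = -57270122240$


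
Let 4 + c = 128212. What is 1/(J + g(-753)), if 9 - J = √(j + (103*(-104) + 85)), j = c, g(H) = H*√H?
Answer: 1/(9 - √117581 - 753*I*√753) ≈ -7.818e-7 + 4.8383e-5*I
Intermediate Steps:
c = 128208 (c = -4 + 128212 = 128208)
g(H) = H^(3/2)
j = 128208
J = 9 - √117581 (J = 9 - √(128208 + (103*(-104) + 85)) = 9 - √(128208 + (-10712 + 85)) = 9 - √(128208 - 10627) = 9 - √117581 ≈ -333.90)
1/(J + g(-753)) = 1/((9 - √117581) + (-753)^(3/2)) = 1/((9 - √117581) - 753*I*√753) = 1/(9 - √117581 - 753*I*√753)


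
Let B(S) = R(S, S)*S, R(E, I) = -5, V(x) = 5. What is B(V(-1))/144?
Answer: -25/144 ≈ -0.17361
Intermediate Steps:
B(S) = -5*S
B(V(-1))/144 = -5*5/144 = -25*1/144 = -25/144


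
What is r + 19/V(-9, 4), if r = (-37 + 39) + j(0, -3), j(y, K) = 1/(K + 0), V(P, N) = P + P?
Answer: 11/18 ≈ 0.61111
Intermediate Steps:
V(P, N) = 2*P
j(y, K) = 1/K
r = 5/3 (r = (-37 + 39) + 1/(-3) = 2 - ⅓ = 5/3 ≈ 1.6667)
r + 19/V(-9, 4) = 5/3 + 19/((2*(-9))) = 5/3 + 19/(-18) = 5/3 + 19*(-1/18) = 5/3 - 19/18 = 11/18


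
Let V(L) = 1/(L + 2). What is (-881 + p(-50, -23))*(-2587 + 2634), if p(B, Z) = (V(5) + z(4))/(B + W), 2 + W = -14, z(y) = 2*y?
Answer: -6377571/154 ≈ -41413.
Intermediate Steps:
V(L) = 1/(2 + L)
W = -16 (W = -2 - 14 = -16)
p(B, Z) = 57/(7*(-16 + B)) (p(B, Z) = (1/(2 + 5) + 2*4)/(B - 16) = (1/7 + 8)/(-16 + B) = 57/(7*(-16 + B)))
(-881 + p(-50, -23))*(-2587 + 2634) = (-881 + 57/(7*(-16 - 50)))*(-2587 + 2634) = (-881 + (57/7)/(-66))*47 = (-881 + (57/7)*(-1/66))*47 = (-881 - 19/154)*47 = -135693/154*47 = -6377571/154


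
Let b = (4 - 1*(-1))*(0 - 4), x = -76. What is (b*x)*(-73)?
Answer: -110960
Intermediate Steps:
b = -20 (b = (4 + 1)*(-4) = 5*(-4) = -20)
(b*x)*(-73) = -20*(-76)*(-73) = 1520*(-73) = -110960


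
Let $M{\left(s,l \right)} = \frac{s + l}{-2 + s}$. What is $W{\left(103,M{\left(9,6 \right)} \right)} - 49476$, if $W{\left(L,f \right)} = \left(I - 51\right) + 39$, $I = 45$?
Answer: $-49443$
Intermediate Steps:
$M{\left(s,l \right)} = \frac{l + s}{-2 + s}$
$W{\left(L,f \right)} = 33$ ($W{\left(L,f \right)} = \left(45 - 51\right) + 39 = -6 + 39 = 33$)
$W{\left(103,M{\left(9,6 \right)} \right)} - 49476 = 33 - 49476 = -49443$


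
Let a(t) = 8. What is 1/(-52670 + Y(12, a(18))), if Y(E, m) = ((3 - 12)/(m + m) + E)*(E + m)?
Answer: -4/209765 ≈ -1.9069e-5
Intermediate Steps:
Y(E, m) = (E + m)*(E - 9/(2*m)) (Y(E, m) = (-9*1/(2*m) + E)*(E + m) = (-9/(2*m) + E)*(E + m) = (E - 9/(2*m))*(E + m) = (E + m)*(E - 9/(2*m)))
1/(-52670 + Y(12, a(18))) = 1/(-52670 + (-9/2 + 12² + 12*8 - 9/2*12/8)) = 1/(-52670 + (-9/2 + 144 + 96 - 9/2*12*⅛)) = 1/(-52670 + (-9/2 + 144 + 96 - 27/4)) = 1/(-52670 + 915/4) = 1/(-209765/4) = -4/209765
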